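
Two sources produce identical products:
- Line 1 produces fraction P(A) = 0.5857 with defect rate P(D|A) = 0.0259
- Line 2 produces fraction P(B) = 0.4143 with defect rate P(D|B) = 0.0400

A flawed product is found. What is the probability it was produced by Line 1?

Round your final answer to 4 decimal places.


Let A = from Line 1, D = flawed

Given:
- P(A) = 0.5857, P(B) = 0.4143
- P(D|A) = 0.0259, P(D|B) = 0.0400

Step 1: Find P(D)
P(D) = P(D|A)P(A) + P(D|B)P(B)
     = 0.0259 × 0.5857 + 0.0400 × 0.4143
     = 0.01516963 + 0.01657200
     = 0.03174163

Step 2: Apply Bayes' theorem
P(A|D) = P(D|A)P(A) / P(D)
       = 0.01516963 / 0.03174163
       = 0.4779


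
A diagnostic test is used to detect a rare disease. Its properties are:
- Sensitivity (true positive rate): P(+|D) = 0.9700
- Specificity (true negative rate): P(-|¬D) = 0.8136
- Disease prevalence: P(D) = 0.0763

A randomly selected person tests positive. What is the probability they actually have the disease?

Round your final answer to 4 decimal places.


Let D = has disease, + = positive test

Given:
- P(D) = 0.0763 (prevalence)
- P(+|D) = 0.9700 (sensitivity)
- P(-|¬D) = 0.8136 (specificity)
- P(+|¬D) = 0.1864 (false positive rate = 1 - specificity)

Step 1: Find P(+)
P(+) = P(+|D)P(D) + P(+|¬D)P(¬D)
     = 0.9700 × 0.0763 + 0.1864 × 0.9237
     = 0.07401100 + 0.17217768
     = 0.24618868

Step 2: Apply Bayes' theorem for P(D|+)
P(D|+) = P(+|D)P(D) / P(+)
       = 0.07401100 / 0.24618868
       = 0.3006


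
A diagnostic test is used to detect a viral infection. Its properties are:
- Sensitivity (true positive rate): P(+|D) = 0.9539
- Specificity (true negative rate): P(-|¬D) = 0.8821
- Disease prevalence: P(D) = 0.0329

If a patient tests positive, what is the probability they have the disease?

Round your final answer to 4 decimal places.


Let D = has disease, + = positive test

Given:
- P(D) = 0.0329 (prevalence)
- P(+|D) = 0.9539 (sensitivity)
- P(-|¬D) = 0.8821 (specificity)
- P(+|¬D) = 0.1179 (false positive rate = 1 - specificity)

Step 1: Find P(+)
P(+) = P(+|D)P(D) + P(+|¬D)P(¬D)
     = 0.9539 × 0.0329 + 0.1179 × 0.9671
     = 0.03138331 + 0.11402109
     = 0.14540440

Step 2: Apply Bayes' theorem for P(D|+)
P(D|+) = P(+|D)P(D) / P(+)
       = 0.03138331 / 0.14540440
       = 0.2158


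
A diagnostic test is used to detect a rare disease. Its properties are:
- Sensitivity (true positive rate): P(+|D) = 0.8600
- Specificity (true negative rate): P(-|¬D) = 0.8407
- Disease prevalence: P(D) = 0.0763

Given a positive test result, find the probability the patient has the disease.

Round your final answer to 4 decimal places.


Let D = has disease, + = positive test

Given:
- P(D) = 0.0763 (prevalence)
- P(+|D) = 0.8600 (sensitivity)
- P(-|¬D) = 0.8407 (specificity)
- P(+|¬D) = 0.1593 (false positive rate = 1 - specificity)

Step 1: Find P(+)
P(+) = P(+|D)P(D) + P(+|¬D)P(¬D)
     = 0.8600 × 0.0763 + 0.1593 × 0.9237
     = 0.06561800 + 0.14714541
     = 0.21276341

Step 2: Apply Bayes' theorem for P(D|+)
P(D|+) = P(+|D)P(D) / P(+)
       = 0.06561800 / 0.21276341
       = 0.3084


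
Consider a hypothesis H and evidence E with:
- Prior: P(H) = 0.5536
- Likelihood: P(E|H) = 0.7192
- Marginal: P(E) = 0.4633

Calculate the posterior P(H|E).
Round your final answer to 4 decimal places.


Using Bayes' theorem:

P(H|E) = P(E|H) × P(H) / P(E)
       = 0.7192 × 0.5536 / 0.4633
       = 0.39814912 / 0.4633
       = 0.8594

The evidence strengthens our belief in H.
Prior: 0.5536 → Posterior: 0.8594


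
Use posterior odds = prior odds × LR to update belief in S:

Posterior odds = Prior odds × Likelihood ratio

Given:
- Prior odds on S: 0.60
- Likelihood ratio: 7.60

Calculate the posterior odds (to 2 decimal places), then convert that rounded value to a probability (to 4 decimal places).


Step 1: Calculate posterior odds
Posterior odds = Prior odds × LR
               = 0.60 × 7.60
               = 4.56

Step 2: Convert to probability
P(S|E) = Posterior odds / (1 + Posterior odds)
       = 4.56 / (1 + 4.56)
       = 4.56 / 5.56
       = 0.8201

The evidence increased P(S) from 0.3750 to 0.8201.


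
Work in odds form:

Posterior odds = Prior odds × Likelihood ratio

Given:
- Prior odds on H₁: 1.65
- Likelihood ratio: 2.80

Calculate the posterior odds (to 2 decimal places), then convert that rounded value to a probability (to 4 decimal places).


Step 1: Calculate posterior odds
Posterior odds = Prior odds × LR
               = 1.65 × 2.80
               = 4.62

Step 2: Convert to probability
P(H₁|E) = Posterior odds / (1 + Posterior odds)
       = 4.62 / (1 + 4.62)
       = 4.62 / 5.62
       = 0.8221

The evidence increased P(H₁) from 0.6226 to 0.8221.


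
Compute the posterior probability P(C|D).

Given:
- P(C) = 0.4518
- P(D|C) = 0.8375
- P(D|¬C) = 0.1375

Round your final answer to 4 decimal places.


Bayes' theorem: P(C|D) = P(D|C) × P(C) / P(D)

Step 1: Calculate P(D) using law of total probability
P(D) = P(D|C)P(C) + P(D|¬C)P(¬C)
     = 0.8375 × 0.4518 + 0.1375 × 0.5482
     = 0.37838250 + 0.07537750
     = 0.45376000

Step 2: Apply Bayes' theorem
P(C|D) = P(D|C) × P(C) / P(D)
       = 0.37838250 / 0.45376000
       = 0.8339


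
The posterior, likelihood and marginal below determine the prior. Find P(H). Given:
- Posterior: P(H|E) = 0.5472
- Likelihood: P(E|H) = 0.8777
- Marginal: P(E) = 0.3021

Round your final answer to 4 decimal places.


From Bayes' theorem: P(H|E) = P(E|H) × P(H) / P(E)

Rearranging for P(H):
P(H) = P(H|E) × P(E) / P(E|H)
     = 0.5472 × 0.3021 / 0.8777
     = 0.16530912 / 0.8777
     = 0.1883


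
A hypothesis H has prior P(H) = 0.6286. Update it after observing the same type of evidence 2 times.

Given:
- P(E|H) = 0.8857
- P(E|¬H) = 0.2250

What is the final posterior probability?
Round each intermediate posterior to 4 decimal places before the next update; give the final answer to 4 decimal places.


Sequential Bayesian updating:

Initial prior: P(H) = 0.6286

Update 1:
  P(E) = 0.8857 × 0.6286 + 0.2250 × 0.3714 = 0.55675102 + 0.08356500 = 0.64031602
  P(H|E) = 0.55675102 / 0.64031602 = 0.8695

Update 2:
  P(E) = 0.8857 × 0.8695 + 0.2250 × 0.1305 = 0.77011615 + 0.02936250 = 0.79947865
  P(H|E) = 0.77011615 / 0.79947865 = 0.9633

Final posterior: 0.9633


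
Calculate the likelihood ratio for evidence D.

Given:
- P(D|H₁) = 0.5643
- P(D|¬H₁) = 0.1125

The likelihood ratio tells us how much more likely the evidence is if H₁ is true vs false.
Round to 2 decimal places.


Likelihood Ratio (LR) = P(D|H₁) / P(D|¬H₁)

LR = 0.5643 / 0.1125
   = 5.02

The evidence is 5.02 times more likely if H₁ is true than if H₁ is false.
Since LR > 1, the evidence supports H₁ over ¬H₁.


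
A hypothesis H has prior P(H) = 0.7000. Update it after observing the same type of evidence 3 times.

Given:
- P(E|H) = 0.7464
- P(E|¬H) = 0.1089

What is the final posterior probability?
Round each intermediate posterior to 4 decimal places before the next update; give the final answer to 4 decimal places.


Sequential Bayesian updating:

Initial prior: P(H) = 0.7000

Update 1:
  P(E) = 0.7464 × 0.7000 + 0.1089 × 0.3000 = 0.52248000 + 0.03267000 = 0.55515000
  P(H|E) = 0.52248000 / 0.55515000 = 0.9412

Update 2:
  P(E) = 0.7464 × 0.9412 + 0.1089 × 0.0588 = 0.70251168 + 0.00640332 = 0.70891500
  P(H|E) = 0.70251168 / 0.70891500 = 0.9910

Update 3:
  P(E) = 0.7464 × 0.9910 + 0.1089 × 0.0090 = 0.73968240 + 0.00098010 = 0.74066250
  P(H|E) = 0.73968240 / 0.74066250 = 0.9987

Final posterior: 0.9987


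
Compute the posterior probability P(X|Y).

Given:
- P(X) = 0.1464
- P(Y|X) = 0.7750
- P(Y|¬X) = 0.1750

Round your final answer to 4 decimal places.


Bayes' theorem: P(X|Y) = P(Y|X) × P(X) / P(Y)

Step 1: Calculate P(Y) using law of total probability
P(Y) = P(Y|X)P(X) + P(Y|¬X)P(¬X)
     = 0.7750 × 0.1464 + 0.1750 × 0.8536
     = 0.11346000 + 0.14938000
     = 0.26284000

Step 2: Apply Bayes' theorem
P(X|Y) = P(Y|X) × P(X) / P(Y)
       = 0.11346000 / 0.26284000
       = 0.4317


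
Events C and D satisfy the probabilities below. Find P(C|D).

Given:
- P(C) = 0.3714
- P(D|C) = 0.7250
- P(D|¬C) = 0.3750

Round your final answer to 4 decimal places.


Bayes' theorem: P(C|D) = P(D|C) × P(C) / P(D)

Step 1: Calculate P(D) using law of total probability
P(D) = P(D|C)P(C) + P(D|¬C)P(¬C)
     = 0.7250 × 0.3714 + 0.3750 × 0.6286
     = 0.26926500 + 0.23572500
     = 0.50499000

Step 2: Apply Bayes' theorem
P(C|D) = P(D|C) × P(C) / P(D)
       = 0.26926500 / 0.50499000
       = 0.5332


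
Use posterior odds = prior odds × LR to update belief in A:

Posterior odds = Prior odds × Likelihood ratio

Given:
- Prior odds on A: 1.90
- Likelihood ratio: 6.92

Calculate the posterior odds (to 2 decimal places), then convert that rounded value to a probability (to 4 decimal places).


Step 1: Calculate posterior odds
Posterior odds = Prior odds × LR
               = 1.90 × 6.92
               = 13.15

Step 2: Convert to probability
P(A|E) = Posterior odds / (1 + Posterior odds)
       = 13.15 / (1 + 13.15)
       = 13.15 / 14.15
       = 0.9293

The evidence increased P(A) from 0.6552 to 0.9293.


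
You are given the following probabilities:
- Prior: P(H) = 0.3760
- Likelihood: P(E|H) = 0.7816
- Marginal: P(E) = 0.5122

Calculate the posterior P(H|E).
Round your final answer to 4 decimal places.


Using Bayes' theorem:

P(H|E) = P(E|H) × P(H) / P(E)
       = 0.7816 × 0.3760 / 0.5122
       = 0.29388160 / 0.5122
       = 0.5738

The evidence strengthens our belief in H.
Prior: 0.3760 → Posterior: 0.5738


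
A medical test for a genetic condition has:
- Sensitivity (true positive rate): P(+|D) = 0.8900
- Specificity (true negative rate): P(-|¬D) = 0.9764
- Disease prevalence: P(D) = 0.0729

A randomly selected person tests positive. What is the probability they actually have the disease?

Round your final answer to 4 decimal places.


Let D = has disease, + = positive test

Given:
- P(D) = 0.0729 (prevalence)
- P(+|D) = 0.8900 (sensitivity)
- P(-|¬D) = 0.9764 (specificity)
- P(+|¬D) = 0.0236 (false positive rate = 1 - specificity)

Step 1: Find P(+)
P(+) = P(+|D)P(D) + P(+|¬D)P(¬D)
     = 0.8900 × 0.0729 + 0.0236 × 0.9271
     = 0.06488100 + 0.02187956
     = 0.08676056

Step 2: Apply Bayes' theorem for P(D|+)
P(D|+) = P(+|D)P(D) / P(+)
       = 0.06488100 / 0.08676056
       = 0.7478


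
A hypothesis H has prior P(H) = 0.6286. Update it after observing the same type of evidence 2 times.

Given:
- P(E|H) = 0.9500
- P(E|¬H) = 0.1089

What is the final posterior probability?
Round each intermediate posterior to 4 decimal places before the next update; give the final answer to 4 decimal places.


Sequential Bayesian updating:

Initial prior: P(H) = 0.6286

Update 1:
  P(E) = 0.9500 × 0.6286 + 0.1089 × 0.3714 = 0.59717000 + 0.04044546 = 0.63761546
  P(H|E) = 0.59717000 / 0.63761546 = 0.9366

Update 2:
  P(E) = 0.9500 × 0.9366 + 0.1089 × 0.0634 = 0.88977000 + 0.00690426 = 0.89667426
  P(H|E) = 0.88977000 / 0.89667426 = 0.9923

Final posterior: 0.9923


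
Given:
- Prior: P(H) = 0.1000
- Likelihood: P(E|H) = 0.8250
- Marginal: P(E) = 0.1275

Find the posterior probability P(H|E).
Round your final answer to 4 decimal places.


Using Bayes' theorem:

P(H|E) = P(E|H) × P(H) / P(E)
       = 0.8250 × 0.1000 / 0.1275
       = 0.08250000 / 0.1275
       = 0.6471

The evidence strengthens our belief in H.
Prior: 0.1000 → Posterior: 0.6471


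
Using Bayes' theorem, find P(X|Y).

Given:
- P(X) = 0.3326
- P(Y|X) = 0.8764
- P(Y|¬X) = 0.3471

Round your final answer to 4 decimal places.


Bayes' theorem: P(X|Y) = P(Y|X) × P(X) / P(Y)

Step 1: Calculate P(Y) using law of total probability
P(Y) = P(Y|X)P(X) + P(Y|¬X)P(¬X)
     = 0.8764 × 0.3326 + 0.3471 × 0.6674
     = 0.29149064 + 0.23165454
     = 0.52314518

Step 2: Apply Bayes' theorem
P(X|Y) = P(Y|X) × P(X) / P(Y)
       = 0.29149064 / 0.52314518
       = 0.5572


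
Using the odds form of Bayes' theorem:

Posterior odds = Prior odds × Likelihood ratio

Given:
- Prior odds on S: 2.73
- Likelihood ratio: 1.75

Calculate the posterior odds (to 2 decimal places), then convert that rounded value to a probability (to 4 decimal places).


Step 1: Calculate posterior odds
Posterior odds = Prior odds × LR
               = 2.73 × 1.75
               = 4.78

Step 2: Convert to probability
P(S|E) = Posterior odds / (1 + Posterior odds)
       = 4.78 / (1 + 4.78)
       = 4.78 / 5.78
       = 0.8270

The evidence increased P(S) from 0.7319 to 0.8270.


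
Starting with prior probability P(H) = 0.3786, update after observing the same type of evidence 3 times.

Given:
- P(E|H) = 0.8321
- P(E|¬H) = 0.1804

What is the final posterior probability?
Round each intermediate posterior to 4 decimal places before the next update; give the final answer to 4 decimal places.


Sequential Bayesian updating:

Initial prior: P(H) = 0.3786

Update 1:
  P(E) = 0.8321 × 0.3786 + 0.1804 × 0.6214 = 0.31503306 + 0.11210056 = 0.42713362
  P(H|E) = 0.31503306 / 0.42713362 = 0.7376

Update 2:
  P(E) = 0.8321 × 0.7376 + 0.1804 × 0.2624 = 0.61375696 + 0.04733696 = 0.66109392
  P(H|E) = 0.61375696 / 0.66109392 = 0.9284

Update 3:
  P(E) = 0.8321 × 0.9284 + 0.1804 × 0.0716 = 0.77252164 + 0.01291664 = 0.78543828
  P(H|E) = 0.77252164 / 0.78543828 = 0.9836

Final posterior: 0.9836


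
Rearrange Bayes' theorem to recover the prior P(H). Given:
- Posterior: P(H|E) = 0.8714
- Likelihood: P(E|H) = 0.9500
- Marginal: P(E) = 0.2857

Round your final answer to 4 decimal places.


From Bayes' theorem: P(H|E) = P(E|H) × P(H) / P(E)

Rearranging for P(H):
P(H) = P(H|E) × P(E) / P(E|H)
     = 0.8714 × 0.2857 / 0.9500
     = 0.24895898 / 0.9500
     = 0.2621


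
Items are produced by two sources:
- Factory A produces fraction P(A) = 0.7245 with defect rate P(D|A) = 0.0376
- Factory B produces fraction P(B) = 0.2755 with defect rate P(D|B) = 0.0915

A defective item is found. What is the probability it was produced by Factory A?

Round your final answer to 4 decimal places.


Let A = from Factory A, D = defective

Given:
- P(A) = 0.7245, P(B) = 0.2755
- P(D|A) = 0.0376, P(D|B) = 0.0915

Step 1: Find P(D)
P(D) = P(D|A)P(A) + P(D|B)P(B)
     = 0.0376 × 0.7245 + 0.0915 × 0.2755
     = 0.02724120 + 0.02520825
     = 0.05244945

Step 2: Apply Bayes' theorem
P(A|D) = P(D|A)P(A) / P(D)
       = 0.02724120 / 0.05244945
       = 0.5194


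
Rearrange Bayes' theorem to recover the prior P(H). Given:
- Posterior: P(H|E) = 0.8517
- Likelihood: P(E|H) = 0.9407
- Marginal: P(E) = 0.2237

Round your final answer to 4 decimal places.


From Bayes' theorem: P(H|E) = P(E|H) × P(H) / P(E)

Rearranging for P(H):
P(H) = P(H|E) × P(E) / P(E|H)
     = 0.8517 × 0.2237 / 0.9407
     = 0.19052529 / 0.9407
     = 0.2025


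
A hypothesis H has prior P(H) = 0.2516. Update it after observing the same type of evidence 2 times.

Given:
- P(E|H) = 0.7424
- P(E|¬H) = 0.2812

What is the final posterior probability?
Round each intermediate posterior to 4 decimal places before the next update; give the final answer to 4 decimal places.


Sequential Bayesian updating:

Initial prior: P(H) = 0.2516

Update 1:
  P(E) = 0.7424 × 0.2516 + 0.2812 × 0.7484 = 0.18678784 + 0.21045008 = 0.39723792
  P(H|E) = 0.18678784 / 0.39723792 = 0.4702

Update 2:
  P(E) = 0.7424 × 0.4702 + 0.2812 × 0.5298 = 0.34907648 + 0.14897976 = 0.49805624
  P(H|E) = 0.34907648 / 0.49805624 = 0.7009

Final posterior: 0.7009


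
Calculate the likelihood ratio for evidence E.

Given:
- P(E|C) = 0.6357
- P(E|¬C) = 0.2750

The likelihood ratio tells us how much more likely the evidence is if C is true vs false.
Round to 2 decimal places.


Likelihood Ratio (LR) = P(E|C) / P(E|¬C)

LR = 0.6357 / 0.2750
   = 2.31

The evidence is 2.31 times more likely if C is true than if C is false.
Because LR exceeds 1, E is evidence for C.


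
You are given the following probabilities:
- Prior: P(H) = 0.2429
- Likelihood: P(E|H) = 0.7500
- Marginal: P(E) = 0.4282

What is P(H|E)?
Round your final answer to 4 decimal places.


Using Bayes' theorem:

P(H|E) = P(E|H) × P(H) / P(E)
       = 0.7500 × 0.2429 / 0.4282
       = 0.18217500 / 0.4282
       = 0.4254

The evidence strengthens our belief in H.
Prior: 0.2429 → Posterior: 0.4254


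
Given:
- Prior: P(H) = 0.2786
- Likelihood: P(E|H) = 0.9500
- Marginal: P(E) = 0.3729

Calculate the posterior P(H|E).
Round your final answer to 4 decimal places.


Using Bayes' theorem:

P(H|E) = P(E|H) × P(H) / P(E)
       = 0.9500 × 0.2786 / 0.3729
       = 0.26467000 / 0.3729
       = 0.7098

The evidence strengthens our belief in H.
Prior: 0.2786 → Posterior: 0.7098


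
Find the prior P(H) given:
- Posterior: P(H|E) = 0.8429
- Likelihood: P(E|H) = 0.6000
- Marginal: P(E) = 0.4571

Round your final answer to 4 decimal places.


From Bayes' theorem: P(H|E) = P(E|H) × P(H) / P(E)

Rearranging for P(H):
P(H) = P(H|E) × P(E) / P(E|H)
     = 0.8429 × 0.4571 / 0.6000
     = 0.38528959 / 0.6000
     = 0.6421


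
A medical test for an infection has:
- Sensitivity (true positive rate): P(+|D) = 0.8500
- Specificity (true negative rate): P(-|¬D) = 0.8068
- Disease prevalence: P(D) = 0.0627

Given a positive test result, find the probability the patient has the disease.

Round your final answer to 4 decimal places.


Let D = has disease, + = positive test

Given:
- P(D) = 0.0627 (prevalence)
- P(+|D) = 0.8500 (sensitivity)
- P(-|¬D) = 0.8068 (specificity)
- P(+|¬D) = 0.1932 (false positive rate = 1 - specificity)

Step 1: Find P(+)
P(+) = P(+|D)P(D) + P(+|¬D)P(¬D)
     = 0.8500 × 0.0627 + 0.1932 × 0.9373
     = 0.05329500 + 0.18108636
     = 0.23438136

Step 2: Apply Bayes' theorem for P(D|+)
P(D|+) = P(+|D)P(D) / P(+)
       = 0.05329500 / 0.23438136
       = 0.2274


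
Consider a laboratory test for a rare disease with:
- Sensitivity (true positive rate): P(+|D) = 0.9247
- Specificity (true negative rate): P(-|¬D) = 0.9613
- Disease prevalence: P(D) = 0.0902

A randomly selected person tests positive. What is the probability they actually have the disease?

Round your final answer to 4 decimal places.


Let D = has disease, + = positive test

Given:
- P(D) = 0.0902 (prevalence)
- P(+|D) = 0.9247 (sensitivity)
- P(-|¬D) = 0.9613 (specificity)
- P(+|¬D) = 0.0387 (false positive rate = 1 - specificity)

Step 1: Find P(+)
P(+) = P(+|D)P(D) + P(+|¬D)P(¬D)
     = 0.9247 × 0.0902 + 0.0387 × 0.9098
     = 0.08340794 + 0.03520926
     = 0.11861720

Step 2: Apply Bayes' theorem for P(D|+)
P(D|+) = P(+|D)P(D) / P(+)
       = 0.08340794 / 0.11861720
       = 0.7032


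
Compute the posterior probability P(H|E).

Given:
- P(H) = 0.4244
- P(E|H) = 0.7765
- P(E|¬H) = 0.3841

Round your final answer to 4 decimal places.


Bayes' theorem: P(H|E) = P(E|H) × P(H) / P(E)

Step 1: Calculate P(E) using law of total probability
P(E) = P(E|H)P(H) + P(E|¬H)P(¬H)
     = 0.7765 × 0.4244 + 0.3841 × 0.5756
     = 0.32954660 + 0.22108796
     = 0.55063456

Step 2: Apply Bayes' theorem
P(H|E) = P(E|H) × P(H) / P(E)
       = 0.32954660 / 0.55063456
       = 0.5985


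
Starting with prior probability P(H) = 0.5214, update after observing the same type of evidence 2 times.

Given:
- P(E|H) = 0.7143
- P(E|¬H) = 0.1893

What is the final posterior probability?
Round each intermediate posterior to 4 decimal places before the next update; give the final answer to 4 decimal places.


Sequential Bayesian updating:

Initial prior: P(H) = 0.5214

Update 1:
  P(E) = 0.7143 × 0.5214 + 0.1893 × 0.4786 = 0.37243602 + 0.09059898 = 0.46303500
  P(H|E) = 0.37243602 / 0.46303500 = 0.8043

Update 2:
  P(E) = 0.7143 × 0.8043 + 0.1893 × 0.1957 = 0.57451149 + 0.03704601 = 0.61155750
  P(H|E) = 0.57451149 / 0.61155750 = 0.9394

Final posterior: 0.9394


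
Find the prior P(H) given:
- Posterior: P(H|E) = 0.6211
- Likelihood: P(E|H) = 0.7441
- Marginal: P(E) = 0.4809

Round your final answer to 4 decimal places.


From Bayes' theorem: P(H|E) = P(E|H) × P(H) / P(E)

Rearranging for P(H):
P(H) = P(H|E) × P(E) / P(E|H)
     = 0.6211 × 0.4809 / 0.7441
     = 0.29868699 / 0.7441
     = 0.4014


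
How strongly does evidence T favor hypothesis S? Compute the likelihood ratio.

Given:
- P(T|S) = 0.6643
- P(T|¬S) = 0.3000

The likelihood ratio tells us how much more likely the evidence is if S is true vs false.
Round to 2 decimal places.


Likelihood Ratio (LR) = P(T|S) / P(T|¬S)

LR = 0.6643 / 0.3000
   = 2.21

The evidence is 2.21 times more likely if S is true than if S is false.
LR > 1, so observing T raises the odds in favor of S.


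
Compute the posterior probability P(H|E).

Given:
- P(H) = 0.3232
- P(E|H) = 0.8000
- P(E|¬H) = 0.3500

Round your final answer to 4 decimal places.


Bayes' theorem: P(H|E) = P(E|H) × P(H) / P(E)

Step 1: Calculate P(E) using law of total probability
P(E) = P(E|H)P(H) + P(E|¬H)P(¬H)
     = 0.8000 × 0.3232 + 0.3500 × 0.6768
     = 0.25856000 + 0.23688000
     = 0.49544000

Step 2: Apply Bayes' theorem
P(H|E) = P(E|H) × P(H) / P(E)
       = 0.25856000 / 0.49544000
       = 0.5219


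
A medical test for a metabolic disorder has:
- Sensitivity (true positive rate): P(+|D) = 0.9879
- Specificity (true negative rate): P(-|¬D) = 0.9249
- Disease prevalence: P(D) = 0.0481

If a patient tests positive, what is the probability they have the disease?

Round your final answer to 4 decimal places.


Let D = has disease, + = positive test

Given:
- P(D) = 0.0481 (prevalence)
- P(+|D) = 0.9879 (sensitivity)
- P(-|¬D) = 0.9249 (specificity)
- P(+|¬D) = 0.0751 (false positive rate = 1 - specificity)

Step 1: Find P(+)
P(+) = P(+|D)P(D) + P(+|¬D)P(¬D)
     = 0.9879 × 0.0481 + 0.0751 × 0.9519
     = 0.04751799 + 0.07148769
     = 0.11900568

Step 2: Apply Bayes' theorem for P(D|+)
P(D|+) = P(+|D)P(D) / P(+)
       = 0.04751799 / 0.11900568
       = 0.3993


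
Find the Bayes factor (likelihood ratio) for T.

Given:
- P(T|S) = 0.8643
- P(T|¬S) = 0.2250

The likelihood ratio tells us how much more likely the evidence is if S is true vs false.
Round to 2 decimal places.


Likelihood Ratio (LR) = P(T|S) / P(T|¬S)

LR = 0.8643 / 0.2250
   = 3.84

The evidence is 3.84 times more likely if S is true than if S is false.
Since LR > 1, the evidence supports S over ¬S.


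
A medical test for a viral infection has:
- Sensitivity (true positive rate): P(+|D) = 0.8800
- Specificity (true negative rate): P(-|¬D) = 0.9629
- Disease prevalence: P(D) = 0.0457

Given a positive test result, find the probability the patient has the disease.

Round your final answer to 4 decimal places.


Let D = has disease, + = positive test

Given:
- P(D) = 0.0457 (prevalence)
- P(+|D) = 0.8800 (sensitivity)
- P(-|¬D) = 0.9629 (specificity)
- P(+|¬D) = 0.0371 (false positive rate = 1 - specificity)

Step 1: Find P(+)
P(+) = P(+|D)P(D) + P(+|¬D)P(¬D)
     = 0.8800 × 0.0457 + 0.0371 × 0.9543
     = 0.04021600 + 0.03540453
     = 0.07562053

Step 2: Apply Bayes' theorem for P(D|+)
P(D|+) = P(+|D)P(D) / P(+)
       = 0.04021600 / 0.07562053
       = 0.5318


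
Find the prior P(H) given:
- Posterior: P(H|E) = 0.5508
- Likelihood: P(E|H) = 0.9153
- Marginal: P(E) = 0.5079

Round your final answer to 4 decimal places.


From Bayes' theorem: P(H|E) = P(E|H) × P(H) / P(E)

Rearranging for P(H):
P(H) = P(H|E) × P(E) / P(E|H)
     = 0.5508 × 0.5079 / 0.9153
     = 0.27975132 / 0.9153
     = 0.3056


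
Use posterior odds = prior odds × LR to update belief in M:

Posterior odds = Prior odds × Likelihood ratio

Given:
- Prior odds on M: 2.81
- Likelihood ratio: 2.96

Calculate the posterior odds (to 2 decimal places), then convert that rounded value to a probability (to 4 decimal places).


Step 1: Calculate posterior odds
Posterior odds = Prior odds × LR
               = 2.81 × 2.96
               = 8.32

Step 2: Convert to probability
P(M|E) = Posterior odds / (1 + Posterior odds)
       = 8.32 / (1 + 8.32)
       = 8.32 / 9.32
       = 0.8927

The evidence increased P(M) from 0.7375 to 0.8927.


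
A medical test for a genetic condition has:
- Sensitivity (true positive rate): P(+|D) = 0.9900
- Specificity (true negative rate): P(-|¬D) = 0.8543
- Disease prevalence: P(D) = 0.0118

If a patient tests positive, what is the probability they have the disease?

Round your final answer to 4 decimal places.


Let D = has disease, + = positive test

Given:
- P(D) = 0.0118 (prevalence)
- P(+|D) = 0.9900 (sensitivity)
- P(-|¬D) = 0.8543 (specificity)
- P(+|¬D) = 0.1457 (false positive rate = 1 - specificity)

Step 1: Find P(+)
P(+) = P(+|D)P(D) + P(+|¬D)P(¬D)
     = 0.9900 × 0.0118 + 0.1457 × 0.9882
     = 0.01168200 + 0.14398074
     = 0.15566274

Step 2: Apply Bayes' theorem for P(D|+)
P(D|+) = P(+|D)P(D) / P(+)
       = 0.01168200 / 0.15566274
       = 0.0750


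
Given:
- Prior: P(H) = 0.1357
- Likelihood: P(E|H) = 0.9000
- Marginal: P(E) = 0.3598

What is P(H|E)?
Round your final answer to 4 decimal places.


Using Bayes' theorem:

P(H|E) = P(E|H) × P(H) / P(E)
       = 0.9000 × 0.1357 / 0.3598
       = 0.12213000 / 0.3598
       = 0.3394

The evidence strengthens our belief in H.
Prior: 0.1357 → Posterior: 0.3394


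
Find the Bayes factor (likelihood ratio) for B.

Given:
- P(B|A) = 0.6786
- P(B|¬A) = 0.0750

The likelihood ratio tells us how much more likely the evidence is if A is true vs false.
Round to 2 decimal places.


Likelihood Ratio (LR) = P(B|A) / P(B|¬A)

LR = 0.6786 / 0.0750
   = 9.05

The evidence is 9.05 times more likely if A is true than if A is false.
Because LR exceeds 1, B is evidence for A.


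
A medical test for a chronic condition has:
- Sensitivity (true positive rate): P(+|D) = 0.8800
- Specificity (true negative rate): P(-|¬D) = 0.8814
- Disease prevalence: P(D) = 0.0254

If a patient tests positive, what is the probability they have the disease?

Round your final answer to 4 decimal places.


Let D = has disease, + = positive test

Given:
- P(D) = 0.0254 (prevalence)
- P(+|D) = 0.8800 (sensitivity)
- P(-|¬D) = 0.8814 (specificity)
- P(+|¬D) = 0.1186 (false positive rate = 1 - specificity)

Step 1: Find P(+)
P(+) = P(+|D)P(D) + P(+|¬D)P(¬D)
     = 0.8800 × 0.0254 + 0.1186 × 0.9746
     = 0.02235200 + 0.11558756
     = 0.13793956

Step 2: Apply Bayes' theorem for P(D|+)
P(D|+) = P(+|D)P(D) / P(+)
       = 0.02235200 / 0.13793956
       = 0.1620


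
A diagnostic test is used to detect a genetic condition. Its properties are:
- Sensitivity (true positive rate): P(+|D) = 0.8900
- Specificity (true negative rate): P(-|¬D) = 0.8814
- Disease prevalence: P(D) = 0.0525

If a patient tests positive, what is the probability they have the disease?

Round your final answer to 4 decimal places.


Let D = has disease, + = positive test

Given:
- P(D) = 0.0525 (prevalence)
- P(+|D) = 0.8900 (sensitivity)
- P(-|¬D) = 0.8814 (specificity)
- P(+|¬D) = 0.1186 (false positive rate = 1 - specificity)

Step 1: Find P(+)
P(+) = P(+|D)P(D) + P(+|¬D)P(¬D)
     = 0.8900 × 0.0525 + 0.1186 × 0.9475
     = 0.04672500 + 0.11237350
     = 0.15909850

Step 2: Apply Bayes' theorem for P(D|+)
P(D|+) = P(+|D)P(D) / P(+)
       = 0.04672500 / 0.15909850
       = 0.2937


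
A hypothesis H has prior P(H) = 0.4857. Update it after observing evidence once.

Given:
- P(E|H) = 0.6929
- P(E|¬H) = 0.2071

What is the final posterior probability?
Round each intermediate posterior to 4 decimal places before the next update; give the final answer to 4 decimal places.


Sequential Bayesian updating:

Initial prior: P(H) = 0.4857

Update 1:
  P(E) = 0.6929 × 0.4857 + 0.2071 × 0.5143 = 0.33654153 + 0.10651153 = 0.44305306
  P(H|E) = 0.33654153 / 0.44305306 = 0.7596

Final posterior: 0.7596


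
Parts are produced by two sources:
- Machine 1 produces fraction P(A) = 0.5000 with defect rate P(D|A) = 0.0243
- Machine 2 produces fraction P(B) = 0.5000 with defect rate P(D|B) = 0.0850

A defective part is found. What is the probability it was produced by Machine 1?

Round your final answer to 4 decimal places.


Let A = from Machine 1, D = defective

Given:
- P(A) = 0.5000, P(B) = 0.5000
- P(D|A) = 0.0243, P(D|B) = 0.0850

Step 1: Find P(D)
P(D) = P(D|A)P(A) + P(D|B)P(B)
     = 0.0243 × 0.5000 + 0.0850 × 0.5000
     = 0.01215000 + 0.04250000
     = 0.05465000

Step 2: Apply Bayes' theorem
P(A|D) = P(D|A)P(A) / P(D)
       = 0.01215000 / 0.05465000
       = 0.2223


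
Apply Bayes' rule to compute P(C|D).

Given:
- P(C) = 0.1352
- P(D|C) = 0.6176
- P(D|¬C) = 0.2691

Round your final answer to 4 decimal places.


Bayes' theorem: P(C|D) = P(D|C) × P(C) / P(D)

Step 1: Calculate P(D) using law of total probability
P(D) = P(D|C)P(C) + P(D|¬C)P(¬C)
     = 0.6176 × 0.1352 + 0.2691 × 0.8648
     = 0.08349952 + 0.23271768
     = 0.31621720

Step 2: Apply Bayes' theorem
P(C|D) = P(D|C) × P(C) / P(D)
       = 0.08349952 / 0.31621720
       = 0.2641


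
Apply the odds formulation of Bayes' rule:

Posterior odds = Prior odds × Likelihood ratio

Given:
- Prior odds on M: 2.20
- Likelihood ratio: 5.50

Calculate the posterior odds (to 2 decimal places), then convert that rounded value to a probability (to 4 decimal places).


Step 1: Calculate posterior odds
Posterior odds = Prior odds × LR
               = 2.20 × 5.50
               = 12.10

Step 2: Convert to probability
P(M|E) = Posterior odds / (1 + Posterior odds)
       = 12.10 / (1 + 12.10)
       = 12.10 / 13.10
       = 0.9237

The evidence increased P(M) from 0.6875 to 0.9237.


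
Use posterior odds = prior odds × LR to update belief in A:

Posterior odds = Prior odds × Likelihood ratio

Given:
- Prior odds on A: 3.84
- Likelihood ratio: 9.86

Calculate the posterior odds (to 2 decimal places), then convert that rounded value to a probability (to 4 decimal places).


Step 1: Calculate posterior odds
Posterior odds = Prior odds × LR
               = 3.84 × 9.86
               = 37.86

Step 2: Convert to probability
P(A|E) = Posterior odds / (1 + Posterior odds)
       = 37.86 / (1 + 37.86)
       = 37.86 / 38.86
       = 0.9743

The evidence increased P(A) from 0.7934 to 0.9743.


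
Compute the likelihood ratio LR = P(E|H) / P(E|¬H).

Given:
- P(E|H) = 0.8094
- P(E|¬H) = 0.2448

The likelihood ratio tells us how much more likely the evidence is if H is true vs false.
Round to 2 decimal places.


Likelihood Ratio (LR) = P(E|H) / P(E|¬H)

LR = 0.8094 / 0.2448
   = 3.31

The evidence is 3.31 times more likely if H is true than if H is false.
Since LR > 1, the evidence supports H over ¬H.


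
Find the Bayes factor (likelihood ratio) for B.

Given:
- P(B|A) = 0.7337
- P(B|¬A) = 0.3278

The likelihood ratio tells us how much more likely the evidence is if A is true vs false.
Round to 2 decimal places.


Likelihood Ratio (LR) = P(B|A) / P(B|¬A)

LR = 0.7337 / 0.3278
   = 2.24

The evidence is 2.24 times more likely if A is true than if A is false.
Because LR exceeds 1, B is evidence for A.


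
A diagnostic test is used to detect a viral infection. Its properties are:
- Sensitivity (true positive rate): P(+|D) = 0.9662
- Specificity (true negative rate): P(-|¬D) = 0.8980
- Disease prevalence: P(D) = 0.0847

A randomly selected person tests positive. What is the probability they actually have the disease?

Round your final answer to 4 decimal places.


Let D = has disease, + = positive test

Given:
- P(D) = 0.0847 (prevalence)
- P(+|D) = 0.9662 (sensitivity)
- P(-|¬D) = 0.8980 (specificity)
- P(+|¬D) = 0.1020 (false positive rate = 1 - specificity)

Step 1: Find P(+)
P(+) = P(+|D)P(D) + P(+|¬D)P(¬D)
     = 0.9662 × 0.0847 + 0.1020 × 0.9153
     = 0.08183714 + 0.09336060
     = 0.17519774

Step 2: Apply Bayes' theorem for P(D|+)
P(D|+) = P(+|D)P(D) / P(+)
       = 0.08183714 / 0.17519774
       = 0.4671


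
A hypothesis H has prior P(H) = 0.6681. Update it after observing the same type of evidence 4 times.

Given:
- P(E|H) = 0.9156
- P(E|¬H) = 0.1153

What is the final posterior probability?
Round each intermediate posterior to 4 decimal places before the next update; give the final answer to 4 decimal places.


Sequential Bayesian updating:

Initial prior: P(H) = 0.6681

Update 1:
  P(E) = 0.9156 × 0.6681 + 0.1153 × 0.3319 = 0.61171236 + 0.03826807 = 0.64998043
  P(H|E) = 0.61171236 / 0.64998043 = 0.9411

Update 2:
  P(E) = 0.9156 × 0.9411 + 0.1153 × 0.0589 = 0.86167116 + 0.00679117 = 0.86846233
  P(H|E) = 0.86167116 / 0.86846233 = 0.9922

Update 3:
  P(E) = 0.9156 × 0.9922 + 0.1153 × 0.0078 = 0.90845832 + 0.00089934 = 0.90935766
  P(H|E) = 0.90845832 / 0.90935766 = 0.9990

Update 4:
  P(E) = 0.9156 × 0.9990 + 0.1153 × 0.0010 = 0.91468440 + 0.00011530 = 0.91479970
  P(H|E) = 0.91468440 / 0.91479970 = 0.9999

Final posterior: 0.9999


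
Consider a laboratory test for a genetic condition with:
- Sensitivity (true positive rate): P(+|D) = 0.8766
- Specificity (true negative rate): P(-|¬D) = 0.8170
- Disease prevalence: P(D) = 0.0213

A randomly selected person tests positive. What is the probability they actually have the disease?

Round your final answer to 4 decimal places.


Let D = has disease, + = positive test

Given:
- P(D) = 0.0213 (prevalence)
- P(+|D) = 0.8766 (sensitivity)
- P(-|¬D) = 0.8170 (specificity)
- P(+|¬D) = 0.1830 (false positive rate = 1 - specificity)

Step 1: Find P(+)
P(+) = P(+|D)P(D) + P(+|¬D)P(¬D)
     = 0.8766 × 0.0213 + 0.1830 × 0.9787
     = 0.01867158 + 0.17910210
     = 0.19777368

Step 2: Apply Bayes' theorem for P(D|+)
P(D|+) = P(+|D)P(D) / P(+)
       = 0.01867158 / 0.19777368
       = 0.0944


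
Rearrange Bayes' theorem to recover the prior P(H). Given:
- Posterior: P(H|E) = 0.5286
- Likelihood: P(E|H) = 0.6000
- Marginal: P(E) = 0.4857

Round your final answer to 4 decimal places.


From Bayes' theorem: P(H|E) = P(E|H) × P(H) / P(E)

Rearranging for P(H):
P(H) = P(H|E) × P(E) / P(E|H)
     = 0.5286 × 0.4857 / 0.6000
     = 0.25674102 / 0.6000
     = 0.4279


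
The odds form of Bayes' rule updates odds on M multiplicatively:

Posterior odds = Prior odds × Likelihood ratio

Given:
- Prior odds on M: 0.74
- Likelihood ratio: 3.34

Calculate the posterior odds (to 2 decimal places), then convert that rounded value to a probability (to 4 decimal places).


Step 1: Calculate posterior odds
Posterior odds = Prior odds × LR
               = 0.74 × 3.34
               = 2.47

Step 2: Convert to probability
P(M|E) = Posterior odds / (1 + Posterior odds)
       = 2.47 / (1 + 2.47)
       = 2.47 / 3.47
       = 0.7118

The evidence increased P(M) from 0.4253 to 0.7118.


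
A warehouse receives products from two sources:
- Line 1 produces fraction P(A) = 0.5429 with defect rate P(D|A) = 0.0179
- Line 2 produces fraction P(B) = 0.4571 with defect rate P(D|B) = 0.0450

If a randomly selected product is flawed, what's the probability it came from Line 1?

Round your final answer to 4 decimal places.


Let A = from Line 1, D = flawed

Given:
- P(A) = 0.5429, P(B) = 0.4571
- P(D|A) = 0.0179, P(D|B) = 0.0450

Step 1: Find P(D)
P(D) = P(D|A)P(A) + P(D|B)P(B)
     = 0.0179 × 0.5429 + 0.0450 × 0.4571
     = 0.00971791 + 0.02056950
     = 0.03028741

Step 2: Apply Bayes' theorem
P(A|D) = P(D|A)P(A) / P(D)
       = 0.00971791 / 0.03028741
       = 0.3209


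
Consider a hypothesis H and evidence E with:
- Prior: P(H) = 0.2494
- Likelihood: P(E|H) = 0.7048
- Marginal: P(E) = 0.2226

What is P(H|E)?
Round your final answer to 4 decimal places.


Using Bayes' theorem:

P(H|E) = P(E|H) × P(H) / P(E)
       = 0.7048 × 0.2494 / 0.2226
       = 0.17577712 / 0.2226
       = 0.7897

The evidence strengthens our belief in H.
Prior: 0.2494 → Posterior: 0.7897


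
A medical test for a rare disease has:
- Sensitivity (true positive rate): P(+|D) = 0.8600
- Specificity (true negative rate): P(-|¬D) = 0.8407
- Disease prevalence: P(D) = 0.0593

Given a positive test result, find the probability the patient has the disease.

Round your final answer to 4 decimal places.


Let D = has disease, + = positive test

Given:
- P(D) = 0.0593 (prevalence)
- P(+|D) = 0.8600 (sensitivity)
- P(-|¬D) = 0.8407 (specificity)
- P(+|¬D) = 0.1593 (false positive rate = 1 - specificity)

Step 1: Find P(+)
P(+) = P(+|D)P(D) + P(+|¬D)P(¬D)
     = 0.8600 × 0.0593 + 0.1593 × 0.9407
     = 0.05099800 + 0.14985351
     = 0.20085151

Step 2: Apply Bayes' theorem for P(D|+)
P(D|+) = P(+|D)P(D) / P(+)
       = 0.05099800 / 0.20085151
       = 0.2539


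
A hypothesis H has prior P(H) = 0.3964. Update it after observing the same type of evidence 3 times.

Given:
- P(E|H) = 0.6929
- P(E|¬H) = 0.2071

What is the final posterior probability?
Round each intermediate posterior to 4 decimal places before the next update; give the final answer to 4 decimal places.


Sequential Bayesian updating:

Initial prior: P(H) = 0.3964

Update 1:
  P(E) = 0.6929 × 0.3964 + 0.2071 × 0.6036 = 0.27466556 + 0.12500556 = 0.39967112
  P(H|E) = 0.27466556 / 0.39967112 = 0.6872

Update 2:
  P(E) = 0.6929 × 0.6872 + 0.2071 × 0.3128 = 0.47616088 + 0.06478088 = 0.54094176
  P(H|E) = 0.47616088 / 0.54094176 = 0.8802

Update 3:
  P(E) = 0.6929 × 0.8802 + 0.2071 × 0.1198 = 0.60989058 + 0.02481058 = 0.63470116
  P(H|E) = 0.60989058 / 0.63470116 = 0.9609

Final posterior: 0.9609


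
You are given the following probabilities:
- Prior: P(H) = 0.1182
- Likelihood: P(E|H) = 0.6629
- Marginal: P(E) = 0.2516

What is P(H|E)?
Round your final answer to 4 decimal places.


Using Bayes' theorem:

P(H|E) = P(E|H) × P(H) / P(E)
       = 0.6629 × 0.1182 / 0.2516
       = 0.07835478 / 0.2516
       = 0.3114

The evidence strengthens our belief in H.
Prior: 0.1182 → Posterior: 0.3114


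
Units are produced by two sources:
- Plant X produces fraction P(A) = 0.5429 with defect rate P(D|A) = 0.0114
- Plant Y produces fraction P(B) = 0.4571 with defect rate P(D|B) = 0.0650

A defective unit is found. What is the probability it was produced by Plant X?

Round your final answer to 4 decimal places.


Let A = from Plant X, D = defective

Given:
- P(A) = 0.5429, P(B) = 0.4571
- P(D|A) = 0.0114, P(D|B) = 0.0650

Step 1: Find P(D)
P(D) = P(D|A)P(A) + P(D|B)P(B)
     = 0.0114 × 0.5429 + 0.0650 × 0.4571
     = 0.00618906 + 0.02971150
     = 0.03590056

Step 2: Apply Bayes' theorem
P(A|D) = P(D|A)P(A) / P(D)
       = 0.00618906 / 0.03590056
       = 0.1724


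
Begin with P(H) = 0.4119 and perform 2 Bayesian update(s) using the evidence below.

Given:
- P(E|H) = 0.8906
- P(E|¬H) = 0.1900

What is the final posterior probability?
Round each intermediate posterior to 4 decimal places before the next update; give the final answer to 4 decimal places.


Sequential Bayesian updating:

Initial prior: P(H) = 0.4119

Update 1:
  P(E) = 0.8906 × 0.4119 + 0.1900 × 0.5881 = 0.36683814 + 0.11173900 = 0.47857714
  P(H|E) = 0.36683814 / 0.47857714 = 0.7665

Update 2:
  P(E) = 0.8906 × 0.7665 + 0.1900 × 0.2335 = 0.68264490 + 0.04436500 = 0.72700990
  P(H|E) = 0.68264490 / 0.72700990 = 0.9390

Final posterior: 0.9390


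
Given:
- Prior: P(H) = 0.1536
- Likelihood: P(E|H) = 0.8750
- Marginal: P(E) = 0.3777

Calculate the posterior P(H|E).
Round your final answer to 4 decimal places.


Using Bayes' theorem:

P(H|E) = P(E|H) × P(H) / P(E)
       = 0.8750 × 0.1536 / 0.3777
       = 0.13440000 / 0.3777
       = 0.3558

The evidence strengthens our belief in H.
Prior: 0.1536 → Posterior: 0.3558


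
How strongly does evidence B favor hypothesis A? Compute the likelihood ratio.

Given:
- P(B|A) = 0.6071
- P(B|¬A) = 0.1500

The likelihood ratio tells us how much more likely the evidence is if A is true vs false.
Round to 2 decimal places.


Likelihood Ratio (LR) = P(B|A) / P(B|¬A)

LR = 0.6071 / 0.1500
   = 4.05

The evidence is 4.05 times more likely if A is true than if A is false.
Since LR > 1, the evidence supports A over ¬A.


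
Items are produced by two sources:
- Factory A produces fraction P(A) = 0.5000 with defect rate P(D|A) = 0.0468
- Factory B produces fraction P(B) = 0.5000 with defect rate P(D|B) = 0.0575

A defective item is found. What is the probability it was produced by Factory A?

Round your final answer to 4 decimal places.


Let A = from Factory A, D = defective

Given:
- P(A) = 0.5000, P(B) = 0.5000
- P(D|A) = 0.0468, P(D|B) = 0.0575

Step 1: Find P(D)
P(D) = P(D|A)P(A) + P(D|B)P(B)
     = 0.0468 × 0.5000 + 0.0575 × 0.5000
     = 0.02340000 + 0.02875000
     = 0.05215000

Step 2: Apply Bayes' theorem
P(A|D) = P(D|A)P(A) / P(D)
       = 0.02340000 / 0.05215000
       = 0.4487
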